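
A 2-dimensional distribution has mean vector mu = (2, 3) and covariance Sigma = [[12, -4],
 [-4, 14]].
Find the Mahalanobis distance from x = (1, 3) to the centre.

Step 1 — centre the observation: (x - mu) = (-1, 0).

Step 2 — invert Sigma. det(Sigma) = 12·14 - (-4)² = 152.
  Sigma^{-1} = (1/det) · [[d, -b], [-b, a]] = [[0.0921, 0.0263],
 [0.0263, 0.0789]].

Step 3 — form the quadratic (x - mu)^T · Sigma^{-1} · (x - mu):
  Sigma^{-1} · (x - mu) = (-0.0921, -0.0263).
  (x - mu)^T · [Sigma^{-1} · (x - mu)] = (-1)·(-0.0921) + (0)·(-0.0263) = 0.0921.

Step 4 — take square root: d = √(0.0921) ≈ 0.3035.

d(x, mu) = √(0.0921) ≈ 0.3035


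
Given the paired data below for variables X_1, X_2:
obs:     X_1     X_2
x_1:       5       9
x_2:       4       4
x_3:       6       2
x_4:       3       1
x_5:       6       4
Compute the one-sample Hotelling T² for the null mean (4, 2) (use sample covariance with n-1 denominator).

Step 1 — sample mean vector:
  mean(X_1) = (5 + 4 + 6 + 3 + 6) / 5 = 24/5 = 4.8
  mean(X_2) = (9 + 4 + 2 + 1 + 4) / 5 = 20/5 = 4
  x̄ = (4.8, 4),  deviation x̄ - mu_0 = (4.8, 4) - (4, 2) = (0.8, 2).

Step 2 — sample covariance matrix, S[i,j] = (1/(n-1)) · Σ_k (x_{k,i} - mean_i) · (x_{k,j} - mean_j), divisor n-1 = 4:
  S[X_1,X_1] = ((0.2)·(0.2) + (-0.8)·(-0.8) + (1.2)·(1.2) + (-1.8)·(-1.8) + (1.2)·(1.2)) / 4 = 6.8/4 = 1.7
  S[X_1,X_2] = ((0.2)·(5) + (-0.8)·(0) + (1.2)·(-2) + (-1.8)·(-3) + (1.2)·(0)) / 4 = 4/4 = 1
  S[X_2,X_2] = ((5)·(5) + (0)·(0) + (-2)·(-2) + (-3)·(-3) + (0)·(0)) / 4 = 38/4 = 9.5
  S = [[1.7, 1],
 [1, 9.5]].

Step 3 — invert S. det(S) = 1.7·9.5 - (1)² = 15.15.
  S^{-1} = (1/det) · [[d, -b], [-b, a]] = [[0.6271, -0.066],
 [-0.066, 0.1122]].

Step 4 — quadratic form (x̄ - mu_0)^T · S^{-1} · (x̄ - mu_0):
  S^{-1} · (x̄ - mu_0) = (0.3696, 0.1716),
  (x̄ - mu_0)^T · [...] = (0.8)·(0.3696) + (2)·(0.1716) = 0.6389.

Step 5 — scale by n: T² = 5 · 0.6389 = 3.1947.

T² ≈ 3.1947


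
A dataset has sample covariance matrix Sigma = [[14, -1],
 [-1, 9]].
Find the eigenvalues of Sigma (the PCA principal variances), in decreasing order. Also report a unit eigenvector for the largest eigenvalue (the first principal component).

Step 1 — characteristic polynomial of 2×2 Sigma:
  det(Sigma - λI) = λ² - trace · λ + det = 0.
  trace = 14 + 9 = 23, det = 14·9 - (-1)² = 125.
Step 2 — discriminant:
  Δ = trace² - 4·det = 529 - 500 = 29.
Step 3 — eigenvalues:
  λ = (trace ± √Δ)/2 = (23 ± 5.3852)/2,
  λ_1 = 14.1926,  λ_2 = 8.8074.

Step 4 — unit eigenvector for λ_1: solve (Sigma - λ_1 I)v = 0. First row:
  (14 - 14.1926)·v_x + (-1)·v_y = 0, i.e. (-0.1926)·v_x + (-1)·v_y = 0,
  so v ∝ (b, λ_1 - a) = (-1, 0.1926); multiply by -1 so the first entry is positive: u = (1, -0.1926).
  ||u|| = √((1)² + (-0.1926)²) = √(1.0371) ≈ 1.0184,
  v_1 = u/||u|| ≈ (0.982, -0.1891) (||v_1|| = 1).

λ_1 = 14.1926,  λ_2 = 8.8074;  v_1 ≈ (0.982, -0.1891)


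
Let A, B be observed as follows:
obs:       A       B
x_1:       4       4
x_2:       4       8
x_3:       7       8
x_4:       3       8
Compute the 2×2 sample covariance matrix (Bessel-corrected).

Step 1 — column means:
  mean(A) = (4 + 4 + 7 + 3) / 4 = 18/4 = 4.5
  mean(B) = (4 + 8 + 8 + 8) / 4 = 28/4 = 7

Step 2 — sample covariance S[i,j] = (1/(n-1)) · Σ_k (x_{k,i} - mean_i) · (x_{k,j} - mean_j), with n-1 = 3.
  S[A,A] = ((-0.5)·(-0.5) + (-0.5)·(-0.5) + (2.5)·(2.5) + (-1.5)·(-1.5)) / 3 = 9/3 = 3
  S[A,B] = ((-0.5)·(-3) + (-0.5)·(1) + (2.5)·(1) + (-1.5)·(1)) / 3 = 2/3 = 0.6667
  S[B,B] = ((-3)·(-3) + (1)·(1) + (1)·(1) + (1)·(1)) / 3 = 12/3 = 4

S is symmetric (S[j,i] = S[i,j]). Assembling:

S = [[3, 0.6667],
 [0.6667, 4]]


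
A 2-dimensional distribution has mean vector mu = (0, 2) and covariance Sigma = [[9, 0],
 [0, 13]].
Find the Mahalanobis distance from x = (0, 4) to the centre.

Step 1 — centre the observation: (x - mu) = (0, 2).

Step 2 — invert Sigma. det(Sigma) = 9·13 - (0)² = 117.
  Sigma^{-1} = (1/det) · [[d, -b], [-b, a]] = [[0.1111, 0],
 [0, 0.0769]].

Step 3 — form the quadratic (x - mu)^T · Sigma^{-1} · (x - mu):
  Sigma^{-1} · (x - mu) = (0, 0.1538).
  (x - mu)^T · [Sigma^{-1} · (x - mu)] = (0)·(0) + (2)·(0.1538) = 0.3077.

Step 4 — take square root: d = √(0.3077) ≈ 0.5547.

d(x, mu) = √(0.3077) ≈ 0.5547


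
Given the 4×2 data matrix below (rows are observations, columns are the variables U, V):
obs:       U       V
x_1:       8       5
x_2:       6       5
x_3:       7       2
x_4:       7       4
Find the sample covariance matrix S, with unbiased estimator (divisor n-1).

Step 1 — column means:
  mean(U) = (8 + 6 + 7 + 7) / 4 = 28/4 = 7
  mean(V) = (5 + 5 + 2 + 4) / 4 = 16/4 = 4

Step 2 — sample covariance S[i,j] = (1/(n-1)) · Σ_k (x_{k,i} - mean_i) · (x_{k,j} - mean_j), with n-1 = 3.
  S[U,U] = ((1)·(1) + (-1)·(-1) + (0)·(0) + (0)·(0)) / 3 = 2/3 = 0.6667
  S[U,V] = ((1)·(1) + (-1)·(1) + (0)·(-2) + (0)·(0)) / 3 = 0/3 = 0
  S[V,V] = ((1)·(1) + (1)·(1) + (-2)·(-2) + (0)·(0)) / 3 = 6/3 = 2

S is symmetric (S[j,i] = S[i,j]). Assembling:

S = [[0.6667, 0],
 [0, 2]]


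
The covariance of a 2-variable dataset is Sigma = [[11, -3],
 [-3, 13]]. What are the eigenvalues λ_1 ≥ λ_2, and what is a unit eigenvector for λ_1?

Step 1 — characteristic polynomial of 2×2 Sigma:
  det(Sigma - λI) = λ² - trace · λ + det = 0.
  trace = 11 + 13 = 24, det = 11·13 - (-3)² = 134.
Step 2 — discriminant:
  Δ = trace² - 4·det = 576 - 536 = 40.
Step 3 — eigenvalues:
  λ = (trace ± √Δ)/2 = (24 ± 6.3246)/2,
  λ_1 = 15.1623,  λ_2 = 8.8377.

Step 4 — unit eigenvector for λ_1: solve (Sigma - λ_1 I)v = 0. First row:
  (11 - 15.1623)·v_x + (-3)·v_y = 0, i.e. (-4.1623)·v_x + (-3)·v_y = 0,
  so v ∝ (b, λ_1 - a) = (-3, 4.1623); multiply by -1 so the first entry is positive: u = (3, -4.1623).
  ||u|| = √((3)² + (-4.1623)²) = √(26.3246) ≈ 5.1307,
  v_1 = u/||u|| ≈ (0.5847, -0.8112) (||v_1|| = 1).

λ_1 = 15.1623,  λ_2 = 8.8377;  v_1 ≈ (0.5847, -0.8112)


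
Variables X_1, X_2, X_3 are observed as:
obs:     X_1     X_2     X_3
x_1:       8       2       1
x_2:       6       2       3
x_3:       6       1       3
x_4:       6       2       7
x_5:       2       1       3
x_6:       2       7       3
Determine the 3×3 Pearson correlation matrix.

Step 1 — column means:
  mean(X_1) = (8 + 6 + 6 + 6 + 2 + 2) / 6 = 30/6 = 5
  mean(X_2) = (2 + 2 + 1 + 2 + 1 + 7) / 6 = 15/6 = 2.5
  mean(X_3) = (1 + 3 + 3 + 7 + 3 + 3) / 6 = 20/6 = 3.3333

Step 2 — sample variances and covariances s[i,j] = (1/(n-1)) · Σ_k (x_{k,i} - mean_i) · (x_{k,j} - mean_j), with n-1 = 5:
  s[X_1,X_1] = ((3)·(3) + (1)·(1) + (1)·(1) + (1)·(1) + (-3)·(-3) + (-3)·(-3)) / 5 = 30/5 = 6
  s[X_1,X_2] = ((3)·(-0.5) + (1)·(-0.5) + (1)·(-1.5) + (1)·(-0.5) + (-3)·(-1.5) + (-3)·(4.5)) / 5 = -13/5 = -2.6
  s[X_1,X_3] = ((3)·(-2.3333) + (1)·(-0.3333) + (1)·(-0.3333) + (1)·(3.6667) + (-3)·(-0.3333) + (-3)·(-0.3333)) / 5 = -2/5 = -0.4
  s[X_2,X_2] = ((-0.5)·(-0.5) + (-0.5)·(-0.5) + (-1.5)·(-1.5) + (-0.5)·(-0.5) + (-1.5)·(-1.5) + (4.5)·(4.5)) / 5 = 25.5/5 = 5.1
  s[X_2,X_3] = ((-0.5)·(-2.3333) + (-0.5)·(-0.3333) + (-1.5)·(-0.3333) + (-0.5)·(3.6667) + (-1.5)·(-0.3333) + (4.5)·(-0.3333)) / 5 = -1/5 = -0.2
  s[X_3,X_3] = ((-2.3333)·(-2.3333) + (-0.3333)·(-0.3333) + (-0.3333)·(-0.3333) + (3.6667)·(3.6667) + (-0.3333)·(-0.3333) + (-0.3333)·(-0.3333)) / 5 = 19.3333/5 = 3.8667
  Sample standard deviations s_i = √(s[i,i]):
  s(X_1) = √(6) = 2.4495
  s(X_2) = √(5.1) = 2.2583
  s(X_3) = √(3.8667) = 1.9664

Step 3 — r_{ij} = s_{ij} / (s_i · s_j):
  r[X_1,X_1] = 1 (diagonal).
  r[X_1,X_2] = -2.6 / (2.4495 · 2.2583) = -2.6 / 5.5317 = -0.47
  r[X_1,X_3] = -0.4 / (2.4495 · 1.9664) = -0.4 / 4.8166 = -0.083
  r[X_2,X_2] = 1 (diagonal).
  r[X_2,X_3] = -0.2 / (2.2583 · 1.9664) = -0.2 / 4.4407 = -0.045
  r[X_3,X_3] = 1 (diagonal).

R is symmetric with unit diagonal. Assembling:

R = [[1, -0.47, -0.083],
 [-0.47, 1, -0.045],
 [-0.083, -0.045, 1]]


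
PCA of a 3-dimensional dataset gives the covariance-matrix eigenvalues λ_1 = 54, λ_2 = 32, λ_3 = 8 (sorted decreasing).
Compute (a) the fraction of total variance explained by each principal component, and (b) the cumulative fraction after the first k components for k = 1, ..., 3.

Step 1 — total variance = trace(Sigma) = Σ λ_i = 54 + 32 + 8 = 94.

Step 2 — fraction explained by component i = λ_i / Σ λ:
  PC1: 54/94 = 0.5745
  PC2: 32/94 = 0.3404
  PC3: 8/94 = 0.0851

Step 3 — cumulative fraction after k components = (λ_1 + ... + λ_k) / Σ λ:
  k = 1: 54/94 = 0.5745
  k = 2: (54 + 32)/94 = 86/94 = 0.9149
  k = 3: (54 + 32 + 8)/94 = 94/94 = 1

Summary (fraction, with percent):

explained: PC1 0.5745 (57.45%), PC2 0.3404 (34.04%), PC3 0.0851 (8.51%);  cumulative: 0.5745, 0.9149, 1


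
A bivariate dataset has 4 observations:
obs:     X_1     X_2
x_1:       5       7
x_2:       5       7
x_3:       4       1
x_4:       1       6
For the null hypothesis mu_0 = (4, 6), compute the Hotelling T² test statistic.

Step 1 — sample mean vector:
  mean(X_1) = (5 + 5 + 4 + 1) / 4 = 15/4 = 3.75
  mean(X_2) = (7 + 7 + 1 + 6) / 4 = 21/4 = 5.25
  x̄ = (3.75, 5.25),  deviation x̄ - mu_0 = (3.75, 5.25) - (4, 6) = (-0.25, -0.75).

Step 2 — sample covariance matrix, S[i,j] = (1/(n-1)) · Σ_k (x_{k,i} - mean_i) · (x_{k,j} - mean_j), divisor n-1 = 3:
  S[X_1,X_1] = ((1.25)·(1.25) + (1.25)·(1.25) + (0.25)·(0.25) + (-2.75)·(-2.75)) / 3 = 10.75/3 = 3.5833
  S[X_1,X_2] = ((1.25)·(1.75) + (1.25)·(1.75) + (0.25)·(-4.25) + (-2.75)·(0.75)) / 3 = 1.25/3 = 0.4167
  S[X_2,X_2] = ((1.75)·(1.75) + (1.75)·(1.75) + (-4.25)·(-4.25) + (0.75)·(0.75)) / 3 = 24.75/3 = 8.25
  S = [[3.5833, 0.4167],
 [0.4167, 8.25]].

Step 3 — invert S. det(S) = 3.5833·8.25 - (0.4167)² = 29.3889.
  S^{-1} = (1/det) · [[d, -b], [-b, a]] = [[0.2807, -0.0142],
 [-0.0142, 0.1219]].

Step 4 — quadratic form (x̄ - mu_0)^T · S^{-1} · (x̄ - mu_0):
  S^{-1} · (x̄ - mu_0) = (-0.0595, -0.0879),
  (x̄ - mu_0)^T · [...] = (-0.25)·(-0.0595) + (-0.75)·(-0.0879) = 0.0808.

Step 5 — scale by n: T² = 4 · 0.0808 = 0.3233.

T² ≈ 0.3233


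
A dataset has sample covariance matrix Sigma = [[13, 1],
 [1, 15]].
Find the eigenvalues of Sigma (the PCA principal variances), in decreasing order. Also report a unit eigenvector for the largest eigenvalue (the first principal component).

Step 1 — characteristic polynomial of 2×2 Sigma:
  det(Sigma - λI) = λ² - trace · λ + det = 0.
  trace = 13 + 15 = 28, det = 13·15 - (1)² = 194.
Step 2 — discriminant:
  Δ = trace² - 4·det = 784 - 776 = 8.
Step 3 — eigenvalues:
  λ = (trace ± √Δ)/2 = (28 ± 2.8284)/2,
  λ_1 = 15.4142,  λ_2 = 12.5858.

Step 4 — unit eigenvector for λ_1: solve (Sigma - λ_1 I)v = 0. First row:
  (13 - 15.4142)·v_x + (1)·v_y = 0, i.e. (-2.4142)·v_x + (1)·v_y = 0,
  so v ∝ (b, λ_1 - a) = (1, 2.4142) = u.
  ||u|| = √((1)² + (2.4142)²) = √(6.8284) ≈ 2.6131,
  v_1 = u/||u|| ≈ (0.3827, 0.9239) (||v_1|| = 1).

λ_1 = 15.4142,  λ_2 = 12.5858;  v_1 ≈ (0.3827, 0.9239)


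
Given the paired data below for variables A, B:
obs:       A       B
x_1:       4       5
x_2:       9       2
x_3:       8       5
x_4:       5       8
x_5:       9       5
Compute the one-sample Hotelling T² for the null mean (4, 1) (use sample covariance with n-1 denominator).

Step 1 — sample mean vector:
  mean(A) = (4 + 9 + 8 + 5 + 9) / 5 = 35/5 = 7
  mean(B) = (5 + 2 + 5 + 8 + 5) / 5 = 25/5 = 5
  x̄ = (7, 5),  deviation x̄ - mu_0 = (7, 5) - (4, 1) = (3, 4).

Step 2 — sample covariance matrix, S[i,j] = (1/(n-1)) · Σ_k (x_{k,i} - mean_i) · (x_{k,j} - mean_j), divisor n-1 = 4:
  S[A,A] = ((-3)·(-3) + (2)·(2) + (1)·(1) + (-2)·(-2) + (2)·(2)) / 4 = 22/4 = 5.5
  S[A,B] = ((-3)·(0) + (2)·(-3) + (1)·(0) + (-2)·(3) + (2)·(0)) / 4 = -12/4 = -3
  S[B,B] = ((0)·(0) + (-3)·(-3) + (0)·(0) + (3)·(3) + (0)·(0)) / 4 = 18/4 = 4.5
  S = [[5.5, -3],
 [-3, 4.5]].

Step 3 — invert S. det(S) = 5.5·4.5 - (-3)² = 15.75.
  S^{-1} = (1/det) · [[d, -b], [-b, a]] = [[0.2857, 0.1905],
 [0.1905, 0.3492]].

Step 4 — quadratic form (x̄ - mu_0)^T · S^{-1} · (x̄ - mu_0):
  S^{-1} · (x̄ - mu_0) = (1.619, 1.9683),
  (x̄ - mu_0)^T · [...] = (3)·(1.619) + (4)·(1.9683) = 12.7302.

Step 5 — scale by n: T² = 5 · 12.7302 = 63.6508.

T² ≈ 63.6508


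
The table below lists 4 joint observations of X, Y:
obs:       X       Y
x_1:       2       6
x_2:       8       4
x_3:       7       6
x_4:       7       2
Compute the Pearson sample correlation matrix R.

Step 1 — column means:
  mean(X) = (2 + 8 + 7 + 7) / 4 = 24/4 = 6
  mean(Y) = (6 + 4 + 6 + 2) / 4 = 18/4 = 4.5

Step 2 — sample variances and covariances s[i,j] = (1/(n-1)) · Σ_k (x_{k,i} - mean_i) · (x_{k,j} - mean_j), with n-1 = 3:
  s[X,X] = ((-4)·(-4) + (2)·(2) + (1)·(1) + (1)·(1)) / 3 = 22/3 = 7.3333
  s[X,Y] = ((-4)·(1.5) + (2)·(-0.5) + (1)·(1.5) + (1)·(-2.5)) / 3 = -8/3 = -2.6667
  s[Y,Y] = ((1.5)·(1.5) + (-0.5)·(-0.5) + (1.5)·(1.5) + (-2.5)·(-2.5)) / 3 = 11/3 = 3.6667
  Sample standard deviations s_i = √(s[i,i]):
  s(X) = √(7.3333) = 2.708
  s(Y) = √(3.6667) = 1.9149

Step 3 — r_{ij} = s_{ij} / (s_i · s_j):
  r[X,X] = 1 (diagonal).
  r[X,Y] = -2.6667 / (2.708 · 1.9149) = -2.6667 / 5.1854 = -0.5143
  r[Y,Y] = 1 (diagonal).

R is symmetric with unit diagonal. Assembling:

R = [[1, -0.5143],
 [-0.5143, 1]]


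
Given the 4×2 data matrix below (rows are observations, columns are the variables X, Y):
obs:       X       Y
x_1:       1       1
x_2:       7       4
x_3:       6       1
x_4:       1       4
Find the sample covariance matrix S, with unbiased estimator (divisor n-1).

Step 1 — column means:
  mean(X) = (1 + 7 + 6 + 1) / 4 = 15/4 = 3.75
  mean(Y) = (1 + 4 + 1 + 4) / 4 = 10/4 = 2.5

Step 2 — sample covariance S[i,j] = (1/(n-1)) · Σ_k (x_{k,i} - mean_i) · (x_{k,j} - mean_j), with n-1 = 3.
  S[X,X] = ((-2.75)·(-2.75) + (3.25)·(3.25) + (2.25)·(2.25) + (-2.75)·(-2.75)) / 3 = 30.75/3 = 10.25
  S[X,Y] = ((-2.75)·(-1.5) + (3.25)·(1.5) + (2.25)·(-1.5) + (-2.75)·(1.5)) / 3 = 1.5/3 = 0.5
  S[Y,Y] = ((-1.5)·(-1.5) + (1.5)·(1.5) + (-1.5)·(-1.5) + (1.5)·(1.5)) / 3 = 9/3 = 3

S is symmetric (S[j,i] = S[i,j]). Assembling:

S = [[10.25, 0.5],
 [0.5, 3]]


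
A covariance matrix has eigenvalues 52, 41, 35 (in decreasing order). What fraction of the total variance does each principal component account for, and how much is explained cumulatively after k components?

Step 1 — total variance = trace(Sigma) = Σ λ_i = 52 + 41 + 35 = 128.

Step 2 — fraction explained by component i = λ_i / Σ λ:
  PC1: 52/128 = 0.4062
  PC2: 41/128 = 0.3203
  PC3: 35/128 = 0.2734

Step 3 — cumulative fraction after k components = (λ_1 + ... + λ_k) / Σ λ:
  k = 1: 52/128 = 0.4062
  k = 2: (52 + 41)/128 = 93/128 = 0.7266
  k = 3: (52 + 41 + 35)/128 = 128/128 = 1

Summary (fraction, with percent):

explained: PC1 0.4062 (40.62%), PC2 0.3203 (32.03%), PC3 0.2734 (27.34%);  cumulative: 0.4062, 0.7266, 1


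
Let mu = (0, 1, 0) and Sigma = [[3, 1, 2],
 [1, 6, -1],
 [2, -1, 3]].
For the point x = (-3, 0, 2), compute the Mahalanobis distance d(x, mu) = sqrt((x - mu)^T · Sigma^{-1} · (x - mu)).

Step 1 — centre the observation: (x - mu) = (-3, -1, 2).

Step 2 — invert Sigma (cofactor / det for 3×3, or solve directly):
  Sigma^{-1} = [[0.85, -0.25, -0.65],
 [-0.25, 0.25, 0.25],
 [-0.65, 0.25, 0.85]].

Step 3 — form the quadratic (x - mu)^T · Sigma^{-1} · (x - mu):
  Sigma^{-1} · (x - mu) = (-3.6, 1, 3.4).
  (x - mu)^T · [Sigma^{-1} · (x - mu)] = (-3)·(-3.6) + (-1)·(1) + (2)·(3.4) = 16.6.

Step 4 — take square root: d = √(16.6) ≈ 4.0743.

d(x, mu) = √(16.6) ≈ 4.0743


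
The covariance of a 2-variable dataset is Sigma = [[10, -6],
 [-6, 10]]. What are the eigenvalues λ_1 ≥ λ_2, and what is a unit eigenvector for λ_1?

Step 1 — characteristic polynomial of 2×2 Sigma:
  det(Sigma - λI) = λ² - trace · λ + det = 0.
  trace = 10 + 10 = 20, det = 10·10 - (-6)² = 64.
Step 2 — discriminant:
  Δ = trace² - 4·det = 400 - 256 = 144.
Step 3 — eigenvalues:
  λ = (trace ± √Δ)/2 = (20 ± 12)/2,
  λ_1 = 16,  λ_2 = 4.

Step 4 — unit eigenvector for λ_1: solve (Sigma - λ_1 I)v = 0. First row:
  (10 - 16)·v_x + (-6)·v_y = 0, i.e. (-6)·v_x + (-6)·v_y = 0,
  so v ∝ (b, λ_1 - a) = (-6, 6); multiply by -1 so the first entry is positive: u = (6, -6).
  ||u|| = √((6)² + (-6)²) = √(72) ≈ 8.4853,
  v_1 = u/||u|| ≈ (0.7071, -0.7071) (||v_1|| = 1).

λ_1 = 16,  λ_2 = 4;  v_1 ≈ (0.7071, -0.7071)


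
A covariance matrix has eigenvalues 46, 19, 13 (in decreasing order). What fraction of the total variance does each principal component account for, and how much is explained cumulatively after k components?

Step 1 — total variance = trace(Sigma) = Σ λ_i = 46 + 19 + 13 = 78.

Step 2 — fraction explained by component i = λ_i / Σ λ:
  PC1: 46/78 = 0.5897
  PC2: 19/78 = 0.2436
  PC3: 13/78 = 0.1667

Step 3 — cumulative fraction after k components = (λ_1 + ... + λ_k) / Σ λ:
  k = 1: 46/78 = 0.5897
  k = 2: (46 + 19)/78 = 65/78 = 0.8333
  k = 3: (46 + 19 + 13)/78 = 78/78 = 1

Summary (fraction, with percent):

explained: PC1 0.5897 (58.97%), PC2 0.2436 (24.36%), PC3 0.1667 (16.67%);  cumulative: 0.5897, 0.8333, 1


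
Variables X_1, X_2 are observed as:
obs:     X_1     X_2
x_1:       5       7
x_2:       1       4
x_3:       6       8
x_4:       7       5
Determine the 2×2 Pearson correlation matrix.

Step 1 — column means:
  mean(X_1) = (5 + 1 + 6 + 7) / 4 = 19/4 = 4.75
  mean(X_2) = (7 + 4 + 8 + 5) / 4 = 24/4 = 6

Step 2 — sample variances and covariances s[i,j] = (1/(n-1)) · Σ_k (x_{k,i} - mean_i) · (x_{k,j} - mean_j), with n-1 = 3:
  s[X_1,X_1] = ((0.25)·(0.25) + (-3.75)·(-3.75) + (1.25)·(1.25) + (2.25)·(2.25)) / 3 = 20.75/3 = 6.9167
  s[X_1,X_2] = ((0.25)·(1) + (-3.75)·(-2) + (1.25)·(2) + (2.25)·(-1)) / 3 = 8/3 = 2.6667
  s[X_2,X_2] = ((1)·(1) + (-2)·(-2) + (2)·(2) + (-1)·(-1)) / 3 = 10/3 = 3.3333
  Sample standard deviations s_i = √(s[i,i]):
  s(X_1) = √(6.9167) = 2.63
  s(X_2) = √(3.3333) = 1.8257

Step 3 — r_{ij} = s_{ij} / (s_i · s_j):
  r[X_1,X_1] = 1 (diagonal).
  r[X_1,X_2] = 2.6667 / (2.63 · 1.8257) = 2.6667 / 4.8016 = 0.5554
  r[X_2,X_2] = 1 (diagonal).

R is symmetric with unit diagonal. Assembling:

R = [[1, 0.5554],
 [0.5554, 1]]


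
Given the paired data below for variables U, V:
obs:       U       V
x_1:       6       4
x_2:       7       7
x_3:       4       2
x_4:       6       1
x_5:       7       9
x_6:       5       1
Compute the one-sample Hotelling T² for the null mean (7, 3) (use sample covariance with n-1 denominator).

Step 1 — sample mean vector:
  mean(U) = (6 + 7 + 4 + 6 + 7 + 5) / 6 = 35/6 = 5.8333
  mean(V) = (4 + 7 + 2 + 1 + 9 + 1) / 6 = 24/6 = 4
  x̄ = (5.8333, 4),  deviation x̄ - mu_0 = (5.8333, 4) - (7, 3) = (-1.1667, 1).

Step 2 — sample covariance matrix, S[i,j] = (1/(n-1)) · Σ_k (x_{k,i} - mean_i) · (x_{k,j} - mean_j), divisor n-1 = 5:
  S[U,U] = ((0.1667)·(0.1667) + (1.1667)·(1.1667) + (-1.8333)·(-1.8333) + (0.1667)·(0.1667) + (1.1667)·(1.1667) + (-0.8333)·(-0.8333)) / 5 = 6.8333/5 = 1.3667
  S[U,V] = ((0.1667)·(0) + (1.1667)·(3) + (-1.8333)·(-2) + (0.1667)·(-3) + (1.1667)·(5) + (-0.8333)·(-3)) / 5 = 15/5 = 3
  S[V,V] = ((0)·(0) + (3)·(3) + (-2)·(-2) + (-3)·(-3) + (5)·(5) + (-3)·(-3)) / 5 = 56/5 = 11.2
  S = [[1.3667, 3],
 [3, 11.2]].

Step 3 — invert S. det(S) = 1.3667·11.2 - (3)² = 6.3067.
  S^{-1} = (1/det) · [[d, -b], [-b, a]] = [[1.7759, -0.4757],
 [-0.4757, 0.2167]].

Step 4 — quadratic form (x̄ - mu_0)^T · S^{-1} · (x̄ - mu_0):
  S^{-1} · (x̄ - mu_0) = (-2.5476, 0.7717),
  (x̄ - mu_0)^T · [...] = (-1.1667)·(-2.5476) + (1)·(0.7717) = 3.7438.

Step 5 — scale by n: T² = 6 · 3.7438 = 22.463.

T² ≈ 22.463


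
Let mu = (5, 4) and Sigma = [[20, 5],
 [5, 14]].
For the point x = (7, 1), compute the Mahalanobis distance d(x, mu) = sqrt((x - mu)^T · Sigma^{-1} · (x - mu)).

Step 1 — centre the observation: (x - mu) = (2, -3).

Step 2 — invert Sigma. det(Sigma) = 20·14 - (5)² = 255.
  Sigma^{-1} = (1/det) · [[d, -b], [-b, a]] = [[0.0549, -0.0196],
 [-0.0196, 0.0784]].

Step 3 — form the quadratic (x - mu)^T · Sigma^{-1} · (x - mu):
  Sigma^{-1} · (x - mu) = (0.1686, -0.2745).
  (x - mu)^T · [Sigma^{-1} · (x - mu)] = (2)·(0.1686) + (-3)·(-0.2745) = 1.1608.

Step 4 — take square root: d = √(1.1608) ≈ 1.0774.

d(x, mu) = √(1.1608) ≈ 1.0774


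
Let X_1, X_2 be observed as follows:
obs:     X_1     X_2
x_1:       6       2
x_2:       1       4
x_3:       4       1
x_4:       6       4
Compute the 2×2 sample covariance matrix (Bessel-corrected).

Step 1 — column means:
  mean(X_1) = (6 + 1 + 4 + 6) / 4 = 17/4 = 4.25
  mean(X_2) = (2 + 4 + 1 + 4) / 4 = 11/4 = 2.75

Step 2 — sample covariance S[i,j] = (1/(n-1)) · Σ_k (x_{k,i} - mean_i) · (x_{k,j} - mean_j), with n-1 = 3.
  S[X_1,X_1] = ((1.75)·(1.75) + (-3.25)·(-3.25) + (-0.25)·(-0.25) + (1.75)·(1.75)) / 3 = 16.75/3 = 5.5833
  S[X_1,X_2] = ((1.75)·(-0.75) + (-3.25)·(1.25) + (-0.25)·(-1.75) + (1.75)·(1.25)) / 3 = -2.75/3 = -0.9167
  S[X_2,X_2] = ((-0.75)·(-0.75) + (1.25)·(1.25) + (-1.75)·(-1.75) + (1.25)·(1.25)) / 3 = 6.75/3 = 2.25

S is symmetric (S[j,i] = S[i,j]). Assembling:

S = [[5.5833, -0.9167],
 [-0.9167, 2.25]]


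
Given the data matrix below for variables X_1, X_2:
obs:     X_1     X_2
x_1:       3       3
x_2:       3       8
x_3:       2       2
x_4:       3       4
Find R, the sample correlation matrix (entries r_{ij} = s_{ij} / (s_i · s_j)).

Step 1 — column means:
  mean(X_1) = (3 + 3 + 2 + 3) / 4 = 11/4 = 2.75
  mean(X_2) = (3 + 8 + 2 + 4) / 4 = 17/4 = 4.25

Step 2 — sample variances and covariances s[i,j] = (1/(n-1)) · Σ_k (x_{k,i} - mean_i) · (x_{k,j} - mean_j), with n-1 = 3:
  s[X_1,X_1] = ((0.25)·(0.25) + (0.25)·(0.25) + (-0.75)·(-0.75) + (0.25)·(0.25)) / 3 = 0.75/3 = 0.25
  s[X_1,X_2] = ((0.25)·(-1.25) + (0.25)·(3.75) + (-0.75)·(-2.25) + (0.25)·(-0.25)) / 3 = 2.25/3 = 0.75
  s[X_2,X_2] = ((-1.25)·(-1.25) + (3.75)·(3.75) + (-2.25)·(-2.25) + (-0.25)·(-0.25)) / 3 = 20.75/3 = 6.9167
  Sample standard deviations s_i = √(s[i,i]):
  s(X_1) = √(0.25) = 0.5
  s(X_2) = √(6.9167) = 2.63

Step 3 — r_{ij} = s_{ij} / (s_i · s_j):
  r[X_1,X_1] = 1 (diagonal).
  r[X_1,X_2] = 0.75 / (0.5 · 2.63) = 0.75 / 1.315 = 0.5704
  r[X_2,X_2] = 1 (diagonal).

R is symmetric with unit diagonal. Assembling:

R = [[1, 0.5704],
 [0.5704, 1]]


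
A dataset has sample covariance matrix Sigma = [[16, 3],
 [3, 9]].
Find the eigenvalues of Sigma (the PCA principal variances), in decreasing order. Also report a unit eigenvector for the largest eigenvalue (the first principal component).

Step 1 — characteristic polynomial of 2×2 Sigma:
  det(Sigma - λI) = λ² - trace · λ + det = 0.
  trace = 16 + 9 = 25, det = 16·9 - (3)² = 135.
Step 2 — discriminant:
  Δ = trace² - 4·det = 625 - 540 = 85.
Step 3 — eigenvalues:
  λ = (trace ± √Δ)/2 = (25 ± 9.2195)/2,
  λ_1 = 17.1098,  λ_2 = 7.8902.

Step 4 — unit eigenvector for λ_1: solve (Sigma - λ_1 I)v = 0. First row:
  (16 - 17.1098)·v_x + (3)·v_y = 0, i.e. (-1.1098)·v_x + (3)·v_y = 0,
  so v ∝ (b, λ_1 - a) = (3, 1.1098) = u.
  ||u|| = √((3)² + (1.1098)²) = √(10.2316) ≈ 3.1987,
  v_1 = u/||u|| ≈ (0.9379, 0.3469) (||v_1|| = 1).

λ_1 = 17.1098,  λ_2 = 7.8902;  v_1 ≈ (0.9379, 0.3469)


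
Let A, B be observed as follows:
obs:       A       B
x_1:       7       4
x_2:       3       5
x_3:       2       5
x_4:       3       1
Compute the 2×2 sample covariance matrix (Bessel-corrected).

Step 1 — column means:
  mean(A) = (7 + 3 + 2 + 3) / 4 = 15/4 = 3.75
  mean(B) = (4 + 5 + 5 + 1) / 4 = 15/4 = 3.75

Step 2 — sample covariance S[i,j] = (1/(n-1)) · Σ_k (x_{k,i} - mean_i) · (x_{k,j} - mean_j), with n-1 = 3.
  S[A,A] = ((3.25)·(3.25) + (-0.75)·(-0.75) + (-1.75)·(-1.75) + (-0.75)·(-0.75)) / 3 = 14.75/3 = 4.9167
  S[A,B] = ((3.25)·(0.25) + (-0.75)·(1.25) + (-1.75)·(1.25) + (-0.75)·(-2.75)) / 3 = -0.25/3 = -0.0833
  S[B,B] = ((0.25)·(0.25) + (1.25)·(1.25) + (1.25)·(1.25) + (-2.75)·(-2.75)) / 3 = 10.75/3 = 3.5833

S is symmetric (S[j,i] = S[i,j]). Assembling:

S = [[4.9167, -0.0833],
 [-0.0833, 3.5833]]


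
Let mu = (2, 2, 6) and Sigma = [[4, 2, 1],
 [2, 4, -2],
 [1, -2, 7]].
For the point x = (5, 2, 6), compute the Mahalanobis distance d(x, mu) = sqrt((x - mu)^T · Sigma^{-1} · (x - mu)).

Step 1 — centre the observation: (x - mu) = (3, 0, 0).

Step 2 — invert Sigma (cofactor / det for 3×3, or solve directly):
  Sigma^{-1} = [[0.4286, -0.2857, -0.1429],
 [-0.2857, 0.4821, 0.1786],
 [-0.1429, 0.1786, 0.2143]].

Step 3 — form the quadratic (x - mu)^T · Sigma^{-1} · (x - mu):
  Sigma^{-1} · (x - mu) = (1.2857, -0.8571, -0.4286).
  (x - mu)^T · [Sigma^{-1} · (x - mu)] = (3)·(1.2857) + (0)·(-0.8571) + (0)·(-0.4286) = 3.8571.

Step 4 — take square root: d = √(3.8571) ≈ 1.964.

d(x, mu) = √(3.8571) ≈ 1.964


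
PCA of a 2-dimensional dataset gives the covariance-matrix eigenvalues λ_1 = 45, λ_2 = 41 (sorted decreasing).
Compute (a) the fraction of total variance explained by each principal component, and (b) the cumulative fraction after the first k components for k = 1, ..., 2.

Step 1 — total variance = trace(Sigma) = Σ λ_i = 45 + 41 = 86.

Step 2 — fraction explained by component i = λ_i / Σ λ:
  PC1: 45/86 = 0.5233
  PC2: 41/86 = 0.4767

Step 3 — cumulative fraction after k components = (λ_1 + ... + λ_k) / Σ λ:
  k = 1: 45/86 = 0.5233
  k = 2: (45 + 41)/86 = 86/86 = 1

Summary (fraction, with percent):

explained: PC1 0.5233 (52.33%), PC2 0.4767 (47.67%);  cumulative: 0.5233, 1


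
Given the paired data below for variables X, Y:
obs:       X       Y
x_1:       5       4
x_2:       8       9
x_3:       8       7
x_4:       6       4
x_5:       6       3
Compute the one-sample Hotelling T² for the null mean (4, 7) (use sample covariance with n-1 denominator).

Step 1 — sample mean vector:
  mean(X) = (5 + 8 + 8 + 6 + 6) / 5 = 33/5 = 6.6
  mean(Y) = (4 + 9 + 7 + 4 + 3) / 5 = 27/5 = 5.4
  x̄ = (6.6, 5.4),  deviation x̄ - mu_0 = (6.6, 5.4) - (4, 7) = (2.6, -1.6).

Step 2 — sample covariance matrix, S[i,j] = (1/(n-1)) · Σ_k (x_{k,i} - mean_i) · (x_{k,j} - mean_j), divisor n-1 = 4:
  S[X,X] = ((-1.6)·(-1.6) + (1.4)·(1.4) + (1.4)·(1.4) + (-0.6)·(-0.6) + (-0.6)·(-0.6)) / 4 = 7.2/4 = 1.8
  S[X,Y] = ((-1.6)·(-1.4) + (1.4)·(3.6) + (1.4)·(1.6) + (-0.6)·(-1.4) + (-0.6)·(-2.4)) / 4 = 11.8/4 = 2.95
  S[Y,Y] = ((-1.4)·(-1.4) + (3.6)·(3.6) + (1.6)·(1.6) + (-1.4)·(-1.4) + (-2.4)·(-2.4)) / 4 = 25.2/4 = 6.3
  S = [[1.8, 2.95],
 [2.95, 6.3]].

Step 3 — invert S. det(S) = 1.8·6.3 - (2.95)² = 2.6375.
  S^{-1} = (1/det) · [[d, -b], [-b, a]] = [[2.3886, -1.1185],
 [-1.1185, 0.6825]].

Step 4 — quadratic form (x̄ - mu_0)^T · S^{-1} · (x̄ - mu_0):
  S^{-1} · (x̄ - mu_0) = (8, -4),
  (x̄ - mu_0)^T · [...] = (2.6)·(8) + (-1.6)·(-4) = 27.2.

Step 5 — scale by n: T² = 5 · 27.2 = 136.

T² ≈ 136


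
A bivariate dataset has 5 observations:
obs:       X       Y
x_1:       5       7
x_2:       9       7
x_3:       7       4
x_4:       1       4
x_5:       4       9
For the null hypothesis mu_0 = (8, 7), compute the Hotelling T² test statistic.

Step 1 — sample mean vector:
  mean(X) = (5 + 9 + 7 + 1 + 4) / 5 = 26/5 = 5.2
  mean(Y) = (7 + 7 + 4 + 4 + 9) / 5 = 31/5 = 6.2
  x̄ = (5.2, 6.2),  deviation x̄ - mu_0 = (5.2, 6.2) - (8, 7) = (-2.8, -0.8).

Step 2 — sample covariance matrix, S[i,j] = (1/(n-1)) · Σ_k (x_{k,i} - mean_i) · (x_{k,j} - mean_j), divisor n-1 = 4:
  S[X,X] = ((-0.2)·(-0.2) + (3.8)·(3.8) + (1.8)·(1.8) + (-4.2)·(-4.2) + (-1.2)·(-1.2)) / 4 = 36.8/4 = 9.2
  S[X,Y] = ((-0.2)·(0.8) + (3.8)·(0.8) + (1.8)·(-2.2) + (-4.2)·(-2.2) + (-1.2)·(2.8)) / 4 = 4.8/4 = 1.2
  S[Y,Y] = ((0.8)·(0.8) + (0.8)·(0.8) + (-2.2)·(-2.2) + (-2.2)·(-2.2) + (2.8)·(2.8)) / 4 = 18.8/4 = 4.7
  S = [[9.2, 1.2],
 [1.2, 4.7]].

Step 3 — invert S. det(S) = 9.2·4.7 - (1.2)² = 41.8.
  S^{-1} = (1/det) · [[d, -b], [-b, a]] = [[0.1124, -0.0287],
 [-0.0287, 0.2201]].

Step 4 — quadratic form (x̄ - mu_0)^T · S^{-1} · (x̄ - mu_0):
  S^{-1} · (x̄ - mu_0) = (-0.2919, -0.0957),
  (x̄ - mu_0)^T · [...] = (-2.8)·(-0.2919) + (-0.8)·(-0.0957) = 0.8938.

Step 5 — scale by n: T² = 5 · 0.8938 = 4.4689.

T² ≈ 4.4689


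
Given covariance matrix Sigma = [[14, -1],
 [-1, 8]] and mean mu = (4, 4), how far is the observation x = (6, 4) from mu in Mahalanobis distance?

Step 1 — centre the observation: (x - mu) = (2, 0).

Step 2 — invert Sigma. det(Sigma) = 14·8 - (-1)² = 111.
  Sigma^{-1} = (1/det) · [[d, -b], [-b, a]] = [[0.0721, 0.009],
 [0.009, 0.1261]].

Step 3 — form the quadratic (x - mu)^T · Sigma^{-1} · (x - mu):
  Sigma^{-1} · (x - mu) = (0.1441, 0.018).
  (x - mu)^T · [Sigma^{-1} · (x - mu)] = (2)·(0.1441) + (0)·(0.018) = 0.2883.

Step 4 — take square root: d = √(0.2883) ≈ 0.5369.

d(x, mu) = √(0.2883) ≈ 0.5369


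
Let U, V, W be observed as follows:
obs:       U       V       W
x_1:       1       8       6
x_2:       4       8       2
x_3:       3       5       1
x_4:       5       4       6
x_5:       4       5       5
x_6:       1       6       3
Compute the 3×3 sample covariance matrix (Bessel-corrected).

Step 1 — column means:
  mean(U) = (1 + 4 + 3 + 5 + 4 + 1) / 6 = 18/6 = 3
  mean(V) = (8 + 8 + 5 + 4 + 5 + 6) / 6 = 36/6 = 6
  mean(W) = (6 + 2 + 1 + 6 + 5 + 3) / 6 = 23/6 = 3.8333

Step 2 — sample covariance S[i,j] = (1/(n-1)) · Σ_k (x_{k,i} - mean_i) · (x_{k,j} - mean_j), with n-1 = 5.
  S[U,U] = ((-2)·(-2) + (1)·(1) + (0)·(0) + (2)·(2) + (1)·(1) + (-2)·(-2)) / 5 = 14/5 = 2.8
  S[U,V] = ((-2)·(2) + (1)·(2) + (0)·(-1) + (2)·(-2) + (1)·(-1) + (-2)·(0)) / 5 = -7/5 = -1.4
  S[U,W] = ((-2)·(2.1667) + (1)·(-1.8333) + (0)·(-2.8333) + (2)·(2.1667) + (1)·(1.1667) + (-2)·(-0.8333)) / 5 = 1/5 = 0.2
  S[V,V] = ((2)·(2) + (2)·(2) + (-1)·(-1) + (-2)·(-2) + (-1)·(-1) + (0)·(0)) / 5 = 14/5 = 2.8
  S[V,W] = ((2)·(2.1667) + (2)·(-1.8333) + (-1)·(-2.8333) + (-2)·(2.1667) + (-1)·(1.1667) + (0)·(-0.8333)) / 5 = -2/5 = -0.4
  S[W,W] = ((2.1667)·(2.1667) + (-1.8333)·(-1.8333) + (-2.8333)·(-2.8333) + (2.1667)·(2.1667) + (1.1667)·(1.1667) + (-0.8333)·(-0.8333)) / 5 = 22.8333/5 = 4.5667

S is symmetric (S[j,i] = S[i,j]). Assembling:

S = [[2.8, -1.4, 0.2],
 [-1.4, 2.8, -0.4],
 [0.2, -0.4, 4.5667]]


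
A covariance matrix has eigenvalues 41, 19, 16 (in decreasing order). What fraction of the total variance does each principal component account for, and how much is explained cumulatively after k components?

Step 1 — total variance = trace(Sigma) = Σ λ_i = 41 + 19 + 16 = 76.

Step 2 — fraction explained by component i = λ_i / Σ λ:
  PC1: 41/76 = 0.5395
  PC2: 19/76 = 0.25
  PC3: 16/76 = 0.2105

Step 3 — cumulative fraction after k components = (λ_1 + ... + λ_k) / Σ λ:
  k = 1: 41/76 = 0.5395
  k = 2: (41 + 19)/76 = 60/76 = 0.7895
  k = 3: (41 + 19 + 16)/76 = 76/76 = 1

Summary (fraction, with percent):

explained: PC1 0.5395 (53.95%), PC2 0.25 (25%), PC3 0.2105 (21.05%);  cumulative: 0.5395, 0.7895, 1


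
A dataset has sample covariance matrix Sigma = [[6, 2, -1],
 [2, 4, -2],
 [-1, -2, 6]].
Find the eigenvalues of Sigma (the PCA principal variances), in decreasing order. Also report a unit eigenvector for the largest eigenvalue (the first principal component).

Step 1 — characteristic polynomial p(λ) = det(λI - Sigma) = λ³ - tr·λ² + c_1·λ - det, where tr = trace, c_1 = sum of the principal 2×2 minors, det = det(Sigma):
  tr = 6 + 4 + 6 = 16,
  c_1 = (6·4 - (2)²) + (6·6 - (-1)²) + (4·6 - (-2)²) = 20 + 35 + 20 = 75,
  det = 6·(4·6 - (-2)²) - (2)·((2)·6 - (-2)·(-1)) + (-1)·((2)·(-2) - 4·(-1)) = 6·(20) - (2)·(10) + (-1)·(0) = 100.
  So p(λ) = λ³ - 16λ² + 75λ - 100.
Step 2 — look for an integer root (rational root theorem: any rational root is an integer divisor of 100). Testing λ = 5:
  p(5) = 125 - 400 + 375 - 100 = 0  ✓
  Dividing out (λ - 5): p(λ) = (λ - 5)(λ² - 11λ + 20).
Step 3 — remaining eigenvalues from the quadratic λ² - 11λ + 20 = 0:
  Δ = 11² - 4·20 = 121 - 80 = 41,  λ = (11 ± √41)/2 = (11 ± 6.4031)/2 ≈ 8.7016 or 2.2984.
  Sorted: λ_1 = 8.7016,  λ_2 = 5,  λ_3 = 2.2984  (check: sum = 16 = tr ✓).

Step 4 — unit eigenvector for λ_1 ≈ 8.7016: v spans the null space of (Sigma - λ_1 I), whose rows are
  r_1 = (-2.7016, 2, -1),  r_2 = (2, -4.7016, -2),  r_3 = (-1, -2, -2.7016).
  v is orthogonal to every row, so take v ∝ r_1 × r_2 = ((2)·(-2) - (-1)·(-4.7016), (-1)·(2) - (-2.7016)·(-2), (-2.7016)·(-4.7016) - (2)·(2)) ≈ (-8.7016, -7.4031, 8.7016).
  Rescale (multiply by -1 so the first nonzero entry is positive): u = (8.7016, 7.4031, -8.7016).
  ||u|| = √((8.7016)² + (7.4031)² + (-8.7016)²) = √(206.2406) ≈ 14.3611,  v_1 = u/||u|| ≈ (0.6059, 0.5155, -0.6059) (||v_1|| = 1).

λ_1 = 8.7016,  λ_2 = 5,  λ_3 = 2.2984;  v_1 ≈ (0.6059, 0.5155, -0.6059)


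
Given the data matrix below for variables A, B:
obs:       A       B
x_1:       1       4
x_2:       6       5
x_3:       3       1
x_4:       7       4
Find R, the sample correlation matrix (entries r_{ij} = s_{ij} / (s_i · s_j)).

Step 1 — column means:
  mean(A) = (1 + 6 + 3 + 7) / 4 = 17/4 = 4.25
  mean(B) = (4 + 5 + 1 + 4) / 4 = 14/4 = 3.5

Step 2 — sample variances and covariances s[i,j] = (1/(n-1)) · Σ_k (x_{k,i} - mean_i) · (x_{k,j} - mean_j), with n-1 = 3:
  s[A,A] = ((-3.25)·(-3.25) + (1.75)·(1.75) + (-1.25)·(-1.25) + (2.75)·(2.75)) / 3 = 22.75/3 = 7.5833
  s[A,B] = ((-3.25)·(0.5) + (1.75)·(1.5) + (-1.25)·(-2.5) + (2.75)·(0.5)) / 3 = 5.5/3 = 1.8333
  s[B,B] = ((0.5)·(0.5) + (1.5)·(1.5) + (-2.5)·(-2.5) + (0.5)·(0.5)) / 3 = 9/3 = 3
  Sample standard deviations s_i = √(s[i,i]):
  s(A) = √(7.5833) = 2.7538
  s(B) = √(3) = 1.7321

Step 3 — r_{ij} = s_{ij} / (s_i · s_j):
  r[A,A] = 1 (diagonal).
  r[A,B] = 1.8333 / (2.7538 · 1.7321) = 1.8333 / 4.7697 = 0.3844
  r[B,B] = 1 (diagonal).

R is symmetric with unit diagonal. Assembling:

R = [[1, 0.3844],
 [0.3844, 1]]


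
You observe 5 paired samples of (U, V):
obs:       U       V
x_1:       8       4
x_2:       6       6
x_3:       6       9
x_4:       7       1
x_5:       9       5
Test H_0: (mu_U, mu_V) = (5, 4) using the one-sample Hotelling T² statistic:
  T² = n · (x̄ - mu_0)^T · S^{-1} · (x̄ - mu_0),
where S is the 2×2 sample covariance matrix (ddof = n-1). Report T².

Step 1 — sample mean vector:
  mean(U) = (8 + 6 + 6 + 7 + 9) / 5 = 36/5 = 7.2
  mean(V) = (4 + 6 + 9 + 1 + 5) / 5 = 25/5 = 5
  x̄ = (7.2, 5),  deviation x̄ - mu_0 = (7.2, 5) - (5, 4) = (2.2, 1).

Step 2 — sample covariance matrix, S[i,j] = (1/(n-1)) · Σ_k (x_{k,i} - mean_i) · (x_{k,j} - mean_j), divisor n-1 = 4:
  S[U,U] = ((0.8)·(0.8) + (-1.2)·(-1.2) + (-1.2)·(-1.2) + (-0.2)·(-0.2) + (1.8)·(1.8)) / 4 = 6.8/4 = 1.7
  S[U,V] = ((0.8)·(-1) + (-1.2)·(1) + (-1.2)·(4) + (-0.2)·(-4) + (1.8)·(0)) / 4 = -6/4 = -1.5
  S[V,V] = ((-1)·(-1) + (1)·(1) + (4)·(4) + (-4)·(-4) + (0)·(0)) / 4 = 34/4 = 8.5
  S = [[1.7, -1.5],
 [-1.5, 8.5]].

Step 3 — invert S. det(S) = 1.7·8.5 - (-1.5)² = 12.2.
  S^{-1} = (1/det) · [[d, -b], [-b, a]] = [[0.6967, 0.123],
 [0.123, 0.1393]].

Step 4 — quadratic form (x̄ - mu_0)^T · S^{-1} · (x̄ - mu_0):
  S^{-1} · (x̄ - mu_0) = (1.6557, 0.4098),
  (x̄ - mu_0)^T · [...] = (2.2)·(1.6557) + (1)·(0.4098) = 4.0525.

Step 5 — scale by n: T² = 5 · 4.0525 = 20.2623.

T² ≈ 20.2623


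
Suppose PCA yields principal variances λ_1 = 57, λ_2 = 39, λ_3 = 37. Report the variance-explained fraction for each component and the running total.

Step 1 — total variance = trace(Sigma) = Σ λ_i = 57 + 39 + 37 = 133.

Step 2 — fraction explained by component i = λ_i / Σ λ:
  PC1: 57/133 = 0.4286
  PC2: 39/133 = 0.2932
  PC3: 37/133 = 0.2782

Step 3 — cumulative fraction after k components = (λ_1 + ... + λ_k) / Σ λ:
  k = 1: 57/133 = 0.4286
  k = 2: (57 + 39)/133 = 96/133 = 0.7218
  k = 3: (57 + 39 + 37)/133 = 133/133 = 1

Summary (fraction, with percent):

explained: PC1 0.4286 (42.86%), PC2 0.2932 (29.32%), PC3 0.2782 (27.82%);  cumulative: 0.4286, 0.7218, 1


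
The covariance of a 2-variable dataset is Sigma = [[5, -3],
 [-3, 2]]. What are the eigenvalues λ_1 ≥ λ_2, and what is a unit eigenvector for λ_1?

Step 1 — characteristic polynomial of 2×2 Sigma:
  det(Sigma - λI) = λ² - trace · λ + det = 0.
  trace = 5 + 2 = 7, det = 5·2 - (-3)² = 1.
Step 2 — discriminant:
  Δ = trace² - 4·det = 49 - 4 = 45.
Step 3 — eigenvalues:
  λ = (trace ± √Δ)/2 = (7 ± 6.7082)/2,
  λ_1 = 6.8541,  λ_2 = 0.1459.

Step 4 — unit eigenvector for λ_1: solve (Sigma - λ_1 I)v = 0. First row:
  (5 - 6.8541)·v_x + (-3)·v_y = 0, i.e. (-1.8541)·v_x + (-3)·v_y = 0,
  so v ∝ (b, λ_1 - a) = (-3, 1.8541); multiply by -1 so the first entry is positive: u = (3, -1.8541).
  ||u|| = √((3)² + (-1.8541)²) = √(12.4377) ≈ 3.5267,
  v_1 = u/||u|| ≈ (0.8507, -0.5257) (||v_1|| = 1).

λ_1 = 6.8541,  λ_2 = 0.1459;  v_1 ≈ (0.8507, -0.5257)


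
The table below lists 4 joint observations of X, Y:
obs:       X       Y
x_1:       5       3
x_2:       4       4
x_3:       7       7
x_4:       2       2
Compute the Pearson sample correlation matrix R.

Step 1 — column means:
  mean(X) = (5 + 4 + 7 + 2) / 4 = 18/4 = 4.5
  mean(Y) = (3 + 4 + 7 + 2) / 4 = 16/4 = 4

Step 2 — sample variances and covariances s[i,j] = (1/(n-1)) · Σ_k (x_{k,i} - mean_i) · (x_{k,j} - mean_j), with n-1 = 3:
  s[X,X] = ((0.5)·(0.5) + (-0.5)·(-0.5) + (2.5)·(2.5) + (-2.5)·(-2.5)) / 3 = 13/3 = 4.3333
  s[X,Y] = ((0.5)·(-1) + (-0.5)·(0) + (2.5)·(3) + (-2.5)·(-2)) / 3 = 12/3 = 4
  s[Y,Y] = ((-1)·(-1) + (0)·(0) + (3)·(3) + (-2)·(-2)) / 3 = 14/3 = 4.6667
  Sample standard deviations s_i = √(s[i,i]):
  s(X) = √(4.3333) = 2.0817
  s(Y) = √(4.6667) = 2.1602

Step 3 — r_{ij} = s_{ij} / (s_i · s_j):
  r[X,X] = 1 (diagonal).
  r[X,Y] = 4 / (2.0817 · 2.1602) = 4 / 4.4969 = 0.8895
  r[Y,Y] = 1 (diagonal).

R is symmetric with unit diagonal. Assembling:

R = [[1, 0.8895],
 [0.8895, 1]]


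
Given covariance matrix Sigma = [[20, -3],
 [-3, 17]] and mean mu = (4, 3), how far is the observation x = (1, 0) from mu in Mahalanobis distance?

Step 1 — centre the observation: (x - mu) = (-3, -3).

Step 2 — invert Sigma. det(Sigma) = 20·17 - (-3)² = 331.
  Sigma^{-1} = (1/det) · [[d, -b], [-b, a]] = [[0.0514, 0.0091],
 [0.0091, 0.0604]].

Step 3 — form the quadratic (x - mu)^T · Sigma^{-1} · (x - mu):
  Sigma^{-1} · (x - mu) = (-0.1813, -0.2085).
  (x - mu)^T · [Sigma^{-1} · (x - mu)] = (-3)·(-0.1813) + (-3)·(-0.2085) = 1.1692.

Step 4 — take square root: d = √(1.1692) ≈ 1.0813.

d(x, mu) = √(1.1692) ≈ 1.0813


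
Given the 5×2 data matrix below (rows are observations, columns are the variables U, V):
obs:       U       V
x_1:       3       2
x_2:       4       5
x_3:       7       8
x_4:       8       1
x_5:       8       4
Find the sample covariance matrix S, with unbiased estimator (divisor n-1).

Step 1 — column means:
  mean(U) = (3 + 4 + 7 + 8 + 8) / 5 = 30/5 = 6
  mean(V) = (2 + 5 + 8 + 1 + 4) / 5 = 20/5 = 4

Step 2 — sample covariance S[i,j] = (1/(n-1)) · Σ_k (x_{k,i} - mean_i) · (x_{k,j} - mean_j), with n-1 = 4.
  S[U,U] = ((-3)·(-3) + (-2)·(-2) + (1)·(1) + (2)·(2) + (2)·(2)) / 4 = 22/4 = 5.5
  S[U,V] = ((-3)·(-2) + (-2)·(1) + (1)·(4) + (2)·(-3) + (2)·(0)) / 4 = 2/4 = 0.5
  S[V,V] = ((-2)·(-2) + (1)·(1) + (4)·(4) + (-3)·(-3) + (0)·(0)) / 4 = 30/4 = 7.5

S is symmetric (S[j,i] = S[i,j]). Assembling:

S = [[5.5, 0.5],
 [0.5, 7.5]]


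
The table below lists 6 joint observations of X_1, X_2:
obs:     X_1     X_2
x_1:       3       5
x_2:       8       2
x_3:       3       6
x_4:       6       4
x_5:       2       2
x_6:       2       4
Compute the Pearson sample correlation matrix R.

Step 1 — column means:
  mean(X_1) = (3 + 8 + 3 + 6 + 2 + 2) / 6 = 24/6 = 4
  mean(X_2) = (5 + 2 + 6 + 4 + 2 + 4) / 6 = 23/6 = 3.8333

Step 2 — sample variances and covariances s[i,j] = (1/(n-1)) · Σ_k (x_{k,i} - mean_i) · (x_{k,j} - mean_j), with n-1 = 5:
  s[X_1,X_1] = ((-1)·(-1) + (4)·(4) + (-1)·(-1) + (2)·(2) + (-2)·(-2) + (-2)·(-2)) / 5 = 30/5 = 6
  s[X_1,X_2] = ((-1)·(1.1667) + (4)·(-1.8333) + (-1)·(2.1667) + (2)·(0.1667) + (-2)·(-1.8333) + (-2)·(0.1667)) / 5 = -7/5 = -1.4
  s[X_2,X_2] = ((1.1667)·(1.1667) + (-1.8333)·(-1.8333) + (2.1667)·(2.1667) + (0.1667)·(0.1667) + (-1.8333)·(-1.8333) + (0.1667)·(0.1667)) / 5 = 12.8333/5 = 2.5667
  Sample standard deviations s_i = √(s[i,i]):
  s(X_1) = √(6) = 2.4495
  s(X_2) = √(2.5667) = 1.6021

Step 3 — r_{ij} = s_{ij} / (s_i · s_j):
  r[X_1,X_1] = 1 (diagonal).
  r[X_1,X_2] = -1.4 / (2.4495 · 1.6021) = -1.4 / 3.9243 = -0.3568
  r[X_2,X_2] = 1 (diagonal).

R is symmetric with unit diagonal. Assembling:

R = [[1, -0.3568],
 [-0.3568, 1]]
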